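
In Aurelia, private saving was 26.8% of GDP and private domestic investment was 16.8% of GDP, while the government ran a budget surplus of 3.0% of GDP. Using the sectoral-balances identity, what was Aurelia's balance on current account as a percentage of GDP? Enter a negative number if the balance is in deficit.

By the sectoral-balances identity, CA = (S_private - I) + (T - G).
Private balance = 26.8 - 16.8 = 10.0
Government balance (T - G) = 3.0
CA = 10.0 + 3.0 = 13.0

13.0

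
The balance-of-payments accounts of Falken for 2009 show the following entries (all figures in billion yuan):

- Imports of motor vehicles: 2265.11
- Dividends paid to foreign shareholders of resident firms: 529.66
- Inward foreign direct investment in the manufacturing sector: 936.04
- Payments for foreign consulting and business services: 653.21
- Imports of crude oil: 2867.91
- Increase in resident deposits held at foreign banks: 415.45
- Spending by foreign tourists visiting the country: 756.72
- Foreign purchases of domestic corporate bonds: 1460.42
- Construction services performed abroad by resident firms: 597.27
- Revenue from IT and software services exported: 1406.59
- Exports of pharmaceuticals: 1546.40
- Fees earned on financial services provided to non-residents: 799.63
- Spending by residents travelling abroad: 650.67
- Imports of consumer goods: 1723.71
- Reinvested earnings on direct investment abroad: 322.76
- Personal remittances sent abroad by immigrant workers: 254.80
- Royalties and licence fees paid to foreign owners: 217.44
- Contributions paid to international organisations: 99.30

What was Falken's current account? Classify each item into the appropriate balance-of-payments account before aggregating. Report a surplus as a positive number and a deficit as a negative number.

Goods: -1723.71 - 2265.11 - 2867.91 + 1546.40 = -5310.33
Services: 1406.59 - 650.67 + 799.63 - 653.21 + 756.72 + 597.27 - 217.44 = 2038.89
Primary income: 322.76 - 529.66 = -206.90
Secondary income: -99.30 - 254.80 = -354.10
Current account = (-5310.33) + 2038.89 + (-206.90) + (-354.10) = -3832.44
(Excluded from the current account — financial account: inward foreign direct investment in the manufacturing sector 936.04, increase in resident deposits held at foreign banks 415.45, foreign purchases of domestic corporate bonds 1460.42.)

-3832.44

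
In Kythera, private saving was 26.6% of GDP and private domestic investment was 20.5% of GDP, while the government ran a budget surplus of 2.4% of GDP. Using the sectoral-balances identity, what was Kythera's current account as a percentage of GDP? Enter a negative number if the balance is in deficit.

By the sectoral-balances identity, CA = (S_private - I) + (T - G).
Private balance = 26.6 - 20.5 = 6.1
Government balance (T - G) = 2.4
CA = 6.1 + 2.4 = 8.5

8.5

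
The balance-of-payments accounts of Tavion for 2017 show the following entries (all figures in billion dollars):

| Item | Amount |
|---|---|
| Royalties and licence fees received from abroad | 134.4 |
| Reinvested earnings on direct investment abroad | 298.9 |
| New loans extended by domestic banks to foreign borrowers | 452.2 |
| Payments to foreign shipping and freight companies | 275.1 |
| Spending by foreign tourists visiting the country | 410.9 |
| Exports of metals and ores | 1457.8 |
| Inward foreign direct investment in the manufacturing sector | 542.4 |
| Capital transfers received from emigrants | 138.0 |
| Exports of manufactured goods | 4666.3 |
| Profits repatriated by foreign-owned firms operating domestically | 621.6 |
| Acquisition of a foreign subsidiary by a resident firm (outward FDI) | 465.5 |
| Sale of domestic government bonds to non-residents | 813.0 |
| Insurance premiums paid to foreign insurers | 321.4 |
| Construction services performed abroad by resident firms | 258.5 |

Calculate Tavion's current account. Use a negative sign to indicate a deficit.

6008.7

Goods: 1457.8 + 4666.3 = 6124.1
Services: 134.4 + 410.9 + 258.5 - 275.1 - 321.4 = 207.3
Primary income: -621.6 + 298.9 = -322.7
Current account = 6124.1 + 207.3 + (-322.7) = 6008.7
(Excluded from the current account — financial account: new loans extended by domestic banks to foreign borrowers 452.2, inward foreign direct investment in the manufacturing sector 542.4, acquisition of a foreign subsidiary by a resident firm (outward FDI) 465.5, sale of domestic government bonds to non-residents 813.0; capital account: capital transfers received from emigrants 138.0.)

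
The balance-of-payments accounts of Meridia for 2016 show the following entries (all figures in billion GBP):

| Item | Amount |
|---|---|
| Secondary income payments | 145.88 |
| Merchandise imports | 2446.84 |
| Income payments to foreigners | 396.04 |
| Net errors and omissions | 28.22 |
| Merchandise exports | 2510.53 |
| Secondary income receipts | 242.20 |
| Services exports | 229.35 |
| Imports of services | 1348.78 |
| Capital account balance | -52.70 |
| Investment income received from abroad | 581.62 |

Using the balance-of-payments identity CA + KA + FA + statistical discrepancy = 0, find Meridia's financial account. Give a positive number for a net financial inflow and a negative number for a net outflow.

Goods balance = 2510.53 - 2446.84 = 63.69
Services balance = 229.35 - 1348.78 = -1119.43
Trade balance (goods + services) = 63.69 + (-1119.43) = -1055.74
Net primary income = 581.62 - 396.04 = 185.58
Net secondary income = 242.20 - 145.88 = 96.32
Current account = -1055.74 + 185.58 + 96.32 = -773.84
Financial account = -(-773.84 + (-52.70) + 28.22) = 798.32

798.32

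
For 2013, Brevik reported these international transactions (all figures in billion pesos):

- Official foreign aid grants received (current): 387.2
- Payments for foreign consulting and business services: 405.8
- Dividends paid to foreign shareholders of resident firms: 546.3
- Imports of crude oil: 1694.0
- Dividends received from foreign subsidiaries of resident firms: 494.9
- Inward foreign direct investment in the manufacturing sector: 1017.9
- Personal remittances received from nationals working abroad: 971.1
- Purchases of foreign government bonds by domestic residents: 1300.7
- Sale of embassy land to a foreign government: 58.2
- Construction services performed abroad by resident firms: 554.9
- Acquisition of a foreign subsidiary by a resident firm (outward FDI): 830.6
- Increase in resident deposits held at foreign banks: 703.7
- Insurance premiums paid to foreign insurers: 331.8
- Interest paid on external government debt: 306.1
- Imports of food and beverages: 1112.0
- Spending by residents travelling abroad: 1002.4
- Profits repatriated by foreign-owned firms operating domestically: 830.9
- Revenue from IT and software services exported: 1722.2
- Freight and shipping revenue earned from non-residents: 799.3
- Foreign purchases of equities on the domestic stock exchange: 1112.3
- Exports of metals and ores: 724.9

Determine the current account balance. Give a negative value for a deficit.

Goods: 724.9 - 1694.0 - 1112.0 = -2081.1
Services: -331.8 - 1002.4 - 405.8 + 1722.2 + 799.3 + 554.9 = 1336.4
Primary income: -546.3 - 830.9 - 306.1 + 494.9 = -1188.4
Secondary income: 971.1 + 387.2 = 1358.3
Current account = (-2081.1) + 1336.4 + (-1188.4) + 1358.3 = -574.8
(Excluded from the current account — financial account: inward foreign direct investment in the manufacturing sector 1017.9, purchases of foreign government bonds by domestic residents 1300.7, acquisition of a foreign subsidiary by a resident firm (outward FDI) 830.6, increase in resident deposits held at foreign banks 703.7, foreign purchases of equities on the domestic stock exchange 1112.3; capital account: sale of embassy land to a foreign government 58.2.)

-574.8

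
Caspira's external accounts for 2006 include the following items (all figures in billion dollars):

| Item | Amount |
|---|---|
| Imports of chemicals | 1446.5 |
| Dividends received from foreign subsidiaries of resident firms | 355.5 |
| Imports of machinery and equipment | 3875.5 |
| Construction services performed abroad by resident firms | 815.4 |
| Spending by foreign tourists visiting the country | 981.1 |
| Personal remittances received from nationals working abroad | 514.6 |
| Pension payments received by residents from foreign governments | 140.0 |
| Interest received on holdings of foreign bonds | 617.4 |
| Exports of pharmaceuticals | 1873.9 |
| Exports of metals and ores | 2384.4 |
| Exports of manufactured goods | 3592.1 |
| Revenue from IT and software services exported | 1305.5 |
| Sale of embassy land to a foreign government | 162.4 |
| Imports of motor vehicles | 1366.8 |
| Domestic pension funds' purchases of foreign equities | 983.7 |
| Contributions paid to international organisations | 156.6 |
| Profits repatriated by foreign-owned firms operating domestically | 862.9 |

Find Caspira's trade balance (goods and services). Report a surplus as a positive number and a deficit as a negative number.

4263.6

Goods: 1873.9 + 2384.4 - 1446.5 + 3592.1 - 1366.8 - 3875.5 = 1161.6
Services: 815.4 + 1305.5 + 981.1 = 3102.0
Trade balance = 1161.6 + 3102.0 = 4263.6
(Excluded from the trade balance — primary income: dividends received from foreign subsidiaries of resident firms 355.5, interest received on holdings of foreign bonds 617.4, profits repatriated by foreign-owned firms operating domestically 862.9; secondary income: personal remittances received from nationals working abroad 514.6, pension payments received by residents from foreign governments 140.0, contributions paid to international organisations 156.6; capital account: sale of embassy land to a foreign government 162.4; financial account: domestic pension funds' purchases of foreign equities 983.7.)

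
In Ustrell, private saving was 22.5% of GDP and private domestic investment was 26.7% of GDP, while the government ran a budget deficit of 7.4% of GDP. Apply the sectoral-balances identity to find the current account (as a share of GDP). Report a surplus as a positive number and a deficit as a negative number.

-11.6

By the sectoral-balances identity, CA = (S_private - I) + (T - G).
Private balance = 22.5 - 26.7 = -4.2
Government balance (T - G) = -7.4
CA = -4.2 + (-7.4) = -11.6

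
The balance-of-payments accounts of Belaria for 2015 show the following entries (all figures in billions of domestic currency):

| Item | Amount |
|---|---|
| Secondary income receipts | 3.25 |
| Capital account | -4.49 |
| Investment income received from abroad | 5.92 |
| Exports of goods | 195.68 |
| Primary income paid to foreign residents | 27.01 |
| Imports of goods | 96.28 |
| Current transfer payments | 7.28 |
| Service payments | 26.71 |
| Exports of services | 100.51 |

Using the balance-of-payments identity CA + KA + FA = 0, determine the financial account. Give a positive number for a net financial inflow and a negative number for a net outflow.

-143.59

Goods balance = 195.68 - 96.28 = 99.40
Services balance = 100.51 - 26.71 = 73.80
Trade balance (goods + services) = 99.40 + 73.80 = 173.20
Net primary income = 5.92 - 27.01 = -21.09
Net secondary income = 3.25 - 7.28 = -4.03
Current account = 173.20 + (-21.09) + (-4.03) = 148.08
Financial account = -(148.08 + (-4.49)) = -143.59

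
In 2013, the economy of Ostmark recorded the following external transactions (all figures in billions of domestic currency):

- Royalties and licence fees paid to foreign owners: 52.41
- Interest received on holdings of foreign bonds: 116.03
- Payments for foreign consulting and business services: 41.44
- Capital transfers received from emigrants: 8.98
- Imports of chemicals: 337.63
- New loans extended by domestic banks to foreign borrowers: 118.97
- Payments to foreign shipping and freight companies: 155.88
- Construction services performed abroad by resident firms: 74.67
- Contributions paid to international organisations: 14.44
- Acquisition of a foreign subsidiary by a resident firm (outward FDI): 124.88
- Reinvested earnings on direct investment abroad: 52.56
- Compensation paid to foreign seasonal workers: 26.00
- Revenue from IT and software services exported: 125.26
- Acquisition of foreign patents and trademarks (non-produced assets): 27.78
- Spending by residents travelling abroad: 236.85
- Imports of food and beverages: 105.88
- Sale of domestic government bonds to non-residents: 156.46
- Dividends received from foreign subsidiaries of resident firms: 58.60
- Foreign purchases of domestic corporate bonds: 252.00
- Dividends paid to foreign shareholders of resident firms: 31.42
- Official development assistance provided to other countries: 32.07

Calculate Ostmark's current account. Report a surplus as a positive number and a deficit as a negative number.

Goods: -337.63 - 105.88 = -443.51
Services: -236.85 + 125.26 - 52.41 - 41.44 - 155.88 + 74.67 = -286.65
Primary income: -26.00 - 31.42 + 52.56 + 58.60 + 116.03 = 169.77
Secondary income: -14.44 - 32.07 = -46.51
Current account = (-443.51) + (-286.65) + 169.77 + (-46.51) = -606.90
(Excluded from the current account — capital account: capital transfers received from emigrants 8.98, acquisition of foreign patents and trademarks (non-produced assets) 27.78; financial account: new loans extended by domestic banks to foreign borrowers 118.97, acquisition of a foreign subsidiary by a resident firm (outward FDI) 124.88, sale of domestic government bonds to non-residents 156.46, foreign purchases of domestic corporate bonds 252.00.)

-606.90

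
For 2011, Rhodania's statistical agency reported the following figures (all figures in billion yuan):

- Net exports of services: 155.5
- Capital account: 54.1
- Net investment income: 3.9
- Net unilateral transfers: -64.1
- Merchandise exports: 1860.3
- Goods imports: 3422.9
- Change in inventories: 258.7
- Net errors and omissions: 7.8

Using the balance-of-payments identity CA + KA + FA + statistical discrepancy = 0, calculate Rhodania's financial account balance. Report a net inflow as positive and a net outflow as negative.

1405.4

Goods balance = 1860.3 - 3422.9 = -1562.6
Services balance = 155.5
Trade balance (goods + services) = -1562.6 + 155.5 = -1407.1
Net primary income = 3.9
Net secondary income = -64.1
Current account = -1407.1 + 3.9 + (-64.1) = -1467.3
Financial account = -(-1467.3 + 54.1 + 7.8) = 1405.4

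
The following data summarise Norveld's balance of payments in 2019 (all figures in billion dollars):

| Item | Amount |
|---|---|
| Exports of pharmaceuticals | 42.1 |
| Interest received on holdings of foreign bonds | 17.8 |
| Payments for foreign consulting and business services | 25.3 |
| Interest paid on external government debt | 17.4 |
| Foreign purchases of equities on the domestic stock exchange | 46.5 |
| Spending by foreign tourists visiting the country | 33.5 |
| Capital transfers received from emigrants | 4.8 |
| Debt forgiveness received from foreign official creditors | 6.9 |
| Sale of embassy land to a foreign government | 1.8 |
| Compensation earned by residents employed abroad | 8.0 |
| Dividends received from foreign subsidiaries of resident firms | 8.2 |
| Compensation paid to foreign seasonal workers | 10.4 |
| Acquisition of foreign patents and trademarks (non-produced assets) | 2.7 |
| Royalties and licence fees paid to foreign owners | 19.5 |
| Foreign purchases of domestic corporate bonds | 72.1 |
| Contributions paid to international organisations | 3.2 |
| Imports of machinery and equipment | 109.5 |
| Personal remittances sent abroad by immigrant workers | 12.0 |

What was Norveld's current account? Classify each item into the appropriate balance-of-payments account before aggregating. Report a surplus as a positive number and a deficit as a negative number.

Goods: -109.5 + 42.1 = -67.4
Services: -25.3 - 19.5 + 33.5 = -11.3
Primary income: -10.4 + 17.8 + 8.2 + 8.0 - 17.4 = 6.2
Secondary income: -12.0 - 3.2 = -15.2
Current account = (-67.4) + (-11.3) + 6.2 + (-15.2) = -87.7
(Excluded from the current account — financial account: foreign purchases of equities on the domestic stock exchange 46.5, foreign purchases of domestic corporate bonds 72.1; capital account: capital transfers received from emigrants 4.8, debt forgiveness received from foreign official creditors 6.9, sale of embassy land to a foreign government 1.8, acquisition of foreign patents and trademarks (non-produced assets) 2.7.)

-87.7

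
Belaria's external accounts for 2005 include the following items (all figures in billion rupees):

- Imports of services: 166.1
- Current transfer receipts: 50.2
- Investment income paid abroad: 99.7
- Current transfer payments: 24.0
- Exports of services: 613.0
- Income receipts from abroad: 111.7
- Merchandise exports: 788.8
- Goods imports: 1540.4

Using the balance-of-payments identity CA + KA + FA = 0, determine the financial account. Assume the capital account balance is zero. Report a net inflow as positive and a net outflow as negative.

Goods balance = 788.8 - 1540.4 = -751.6
Services balance = 613.0 - 166.1 = 446.9
Trade balance (goods + services) = -751.6 + 446.9 = -304.7
Net primary income = 111.7 - 99.7 = 12.0
Net secondary income = 50.2 - 24.0 = 26.2
Current account = -304.7 + 12.0 + 26.2 = -266.5
Financial account = -(-266.5) = 266.5

266.5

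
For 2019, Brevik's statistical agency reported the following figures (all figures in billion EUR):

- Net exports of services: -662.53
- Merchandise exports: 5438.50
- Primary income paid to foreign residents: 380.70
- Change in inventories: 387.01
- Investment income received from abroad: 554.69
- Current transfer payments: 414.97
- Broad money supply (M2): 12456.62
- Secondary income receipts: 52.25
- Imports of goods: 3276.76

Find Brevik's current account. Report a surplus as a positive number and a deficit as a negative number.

Goods balance = 5438.50 - 3276.76 = 2161.74
Services balance = -662.53
Trade balance (goods + services) = 2161.74 + (-662.53) = 1499.21
Net primary income = 554.69 - 380.70 = 173.99
Net secondary income = 52.25 - 414.97 = -362.72
Current account = 1499.21 + 173.99 + (-362.72) = 1310.48

1310.48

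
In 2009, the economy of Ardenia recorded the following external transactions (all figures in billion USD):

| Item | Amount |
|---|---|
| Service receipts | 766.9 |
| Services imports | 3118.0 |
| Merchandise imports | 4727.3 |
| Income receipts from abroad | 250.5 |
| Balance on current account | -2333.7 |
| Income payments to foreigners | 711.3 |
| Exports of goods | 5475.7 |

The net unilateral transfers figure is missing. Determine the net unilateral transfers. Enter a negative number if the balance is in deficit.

-270.2

Current account = goods balance + services balance + net primary income + net secondary income
Sum of the known components = -2063.5
Net unilateral transfers = CA - (known components) = -2333.7 - (-2063.5) = -270.2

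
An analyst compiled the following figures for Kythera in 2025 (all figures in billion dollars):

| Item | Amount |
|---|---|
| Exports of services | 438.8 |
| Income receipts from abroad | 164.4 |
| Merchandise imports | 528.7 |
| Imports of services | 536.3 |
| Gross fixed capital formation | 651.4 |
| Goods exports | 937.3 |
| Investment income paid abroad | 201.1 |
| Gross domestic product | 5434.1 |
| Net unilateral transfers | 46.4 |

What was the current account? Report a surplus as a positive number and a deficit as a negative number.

320.8

Goods balance = 937.3 - 528.7 = 408.6
Services balance = 438.8 - 536.3 = -97.5
Trade balance (goods + services) = 408.6 + (-97.5) = 311.1
Net primary income = 164.4 - 201.1 = -36.7
Net secondary income = 46.4
Current account = 311.1 + (-36.7) + 46.4 = 320.8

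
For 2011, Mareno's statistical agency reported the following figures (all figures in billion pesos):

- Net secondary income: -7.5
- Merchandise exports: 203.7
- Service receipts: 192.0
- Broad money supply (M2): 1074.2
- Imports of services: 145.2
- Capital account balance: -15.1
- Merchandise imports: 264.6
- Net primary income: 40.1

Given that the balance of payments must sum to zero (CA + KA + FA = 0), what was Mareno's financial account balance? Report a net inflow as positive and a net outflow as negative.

Goods balance = 203.7 - 264.6 = -60.9
Services balance = 192.0 - 145.2 = 46.8
Trade balance (goods + services) = -60.9 + 46.8 = -14.1
Net primary income = 40.1
Net secondary income = -7.5
Current account = -14.1 + 40.1 + (-7.5) = 18.5
Financial account = -(18.5 + (-15.1)) = -3.4

-3.4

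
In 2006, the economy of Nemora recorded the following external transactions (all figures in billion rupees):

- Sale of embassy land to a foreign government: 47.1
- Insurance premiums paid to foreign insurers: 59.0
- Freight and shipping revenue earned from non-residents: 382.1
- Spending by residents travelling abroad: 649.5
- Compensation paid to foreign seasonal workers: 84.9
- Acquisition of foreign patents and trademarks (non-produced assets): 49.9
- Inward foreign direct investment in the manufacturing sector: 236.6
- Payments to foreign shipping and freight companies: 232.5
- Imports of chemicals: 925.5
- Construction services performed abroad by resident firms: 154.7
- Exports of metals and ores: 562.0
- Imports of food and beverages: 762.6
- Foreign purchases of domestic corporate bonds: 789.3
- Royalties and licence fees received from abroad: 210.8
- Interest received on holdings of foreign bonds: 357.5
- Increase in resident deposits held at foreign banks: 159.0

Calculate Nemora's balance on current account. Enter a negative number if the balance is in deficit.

-1046.9

Goods: -925.5 + 562.0 - 762.6 = -1126.1
Services: -649.5 + 210.8 - 59.0 + 154.7 - 232.5 + 382.1 = -193.4
Primary income: -84.9 + 357.5 = 272.6
Current account = (-1126.1) + (-193.4) + 272.6 = -1046.9
(Excluded from the current account — capital account: sale of embassy land to a foreign government 47.1, acquisition of foreign patents and trademarks (non-produced assets) 49.9; financial account: inward foreign direct investment in the manufacturing sector 236.6, foreign purchases of domestic corporate bonds 789.3, increase in resident deposits held at foreign banks 159.0.)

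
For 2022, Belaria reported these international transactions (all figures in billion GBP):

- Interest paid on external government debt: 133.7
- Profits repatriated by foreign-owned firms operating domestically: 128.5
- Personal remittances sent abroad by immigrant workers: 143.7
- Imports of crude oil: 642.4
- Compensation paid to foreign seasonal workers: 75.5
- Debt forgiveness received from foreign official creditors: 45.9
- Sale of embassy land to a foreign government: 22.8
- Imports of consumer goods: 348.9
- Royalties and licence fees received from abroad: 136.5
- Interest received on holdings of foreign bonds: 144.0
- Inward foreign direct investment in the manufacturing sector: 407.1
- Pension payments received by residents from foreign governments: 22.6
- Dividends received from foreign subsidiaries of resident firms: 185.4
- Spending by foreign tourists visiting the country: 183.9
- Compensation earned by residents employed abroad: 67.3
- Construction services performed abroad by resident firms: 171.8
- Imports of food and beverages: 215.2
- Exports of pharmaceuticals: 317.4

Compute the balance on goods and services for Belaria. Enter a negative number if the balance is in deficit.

Goods: -348.9 + 317.4 - 215.2 - 642.4 = -889.1
Services: 171.8 + 183.9 + 136.5 = 492.2
Trade balance = -889.1 + 492.2 = -396.9
(Excluded from the trade balance — primary income: interest paid on external government debt 133.7, profits repatriated by foreign-owned firms operating domestically 128.5, compensation paid to foreign seasonal workers 75.5, interest received on holdings of foreign bonds 144.0, dividends received from foreign subsidiaries of resident firms 185.4, compensation earned by residents employed abroad 67.3; secondary income: personal remittances sent abroad by immigrant workers 143.7, pension payments received by residents from foreign governments 22.6; capital account: debt forgiveness received from foreign official creditors 45.9, sale of embassy land to a foreign government 22.8; financial account: inward foreign direct investment in the manufacturing sector 407.1.)

-396.9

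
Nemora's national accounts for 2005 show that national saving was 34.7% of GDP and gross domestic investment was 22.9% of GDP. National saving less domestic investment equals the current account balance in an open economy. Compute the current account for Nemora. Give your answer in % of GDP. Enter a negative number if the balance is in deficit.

11.8

S - I = CA (net lending to the rest of the world).
CA = S - I = 34.7 - 22.9 = 11.8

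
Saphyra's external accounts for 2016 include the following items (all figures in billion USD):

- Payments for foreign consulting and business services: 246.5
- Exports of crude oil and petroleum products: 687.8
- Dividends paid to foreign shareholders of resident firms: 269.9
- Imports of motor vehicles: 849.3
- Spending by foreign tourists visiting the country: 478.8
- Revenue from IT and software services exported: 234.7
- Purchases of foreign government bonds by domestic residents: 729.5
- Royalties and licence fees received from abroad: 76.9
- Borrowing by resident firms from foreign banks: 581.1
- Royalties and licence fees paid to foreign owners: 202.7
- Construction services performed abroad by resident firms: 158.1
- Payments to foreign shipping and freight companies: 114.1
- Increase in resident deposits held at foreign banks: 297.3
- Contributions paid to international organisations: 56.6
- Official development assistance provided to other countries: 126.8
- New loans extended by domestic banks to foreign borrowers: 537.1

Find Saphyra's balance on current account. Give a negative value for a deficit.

-229.6

Goods: 687.8 - 849.3 = -161.5
Services: -202.7 + 158.1 - 246.5 + 478.8 + 234.7 + 76.9 - 114.1 = 385.2
Primary income: -269.9
Secondary income: -56.6 - 126.8 = -183.4
Current account = (-161.5) + 385.2 + (-269.9) + (-183.4) = -229.6
(Excluded from the current account — financial account: purchases of foreign government bonds by domestic residents 729.5, borrowing by resident firms from foreign banks 581.1, increase in resident deposits held at foreign banks 297.3, new loans extended by domestic banks to foreign borrowers 537.1.)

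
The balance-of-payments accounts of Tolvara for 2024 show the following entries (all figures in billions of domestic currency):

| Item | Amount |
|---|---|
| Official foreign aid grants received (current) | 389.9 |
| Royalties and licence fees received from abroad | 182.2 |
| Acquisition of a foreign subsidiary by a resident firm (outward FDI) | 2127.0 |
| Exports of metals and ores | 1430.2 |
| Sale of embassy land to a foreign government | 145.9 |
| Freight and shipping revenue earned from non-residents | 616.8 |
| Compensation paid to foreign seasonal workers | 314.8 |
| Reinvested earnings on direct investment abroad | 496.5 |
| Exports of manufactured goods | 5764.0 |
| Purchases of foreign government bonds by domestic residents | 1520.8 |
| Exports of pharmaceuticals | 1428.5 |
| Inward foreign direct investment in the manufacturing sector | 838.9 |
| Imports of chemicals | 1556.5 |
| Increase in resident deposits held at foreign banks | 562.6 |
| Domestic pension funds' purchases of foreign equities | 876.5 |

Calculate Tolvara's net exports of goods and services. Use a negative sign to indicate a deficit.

Goods: 1428.5 + 5764.0 + 1430.2 - 1556.5 = 7066.2
Services: 616.8 + 182.2 = 799.0
Trade balance = 7066.2 + 799.0 = 7865.2
(Excluded from the trade balance — secondary income: official foreign aid grants received (current) 389.9; financial account: acquisition of a foreign subsidiary by a resident firm (outward FDI) 2127.0, purchases of foreign government bonds by domestic residents 1520.8, inward foreign direct investment in the manufacturing sector 838.9, increase in resident deposits held at foreign banks 562.6, domestic pension funds' purchases of foreign equities 876.5; capital account: sale of embassy land to a foreign government 145.9; primary income: compensation paid to foreign seasonal workers 314.8, reinvested earnings on direct investment abroad 496.5.)

7865.2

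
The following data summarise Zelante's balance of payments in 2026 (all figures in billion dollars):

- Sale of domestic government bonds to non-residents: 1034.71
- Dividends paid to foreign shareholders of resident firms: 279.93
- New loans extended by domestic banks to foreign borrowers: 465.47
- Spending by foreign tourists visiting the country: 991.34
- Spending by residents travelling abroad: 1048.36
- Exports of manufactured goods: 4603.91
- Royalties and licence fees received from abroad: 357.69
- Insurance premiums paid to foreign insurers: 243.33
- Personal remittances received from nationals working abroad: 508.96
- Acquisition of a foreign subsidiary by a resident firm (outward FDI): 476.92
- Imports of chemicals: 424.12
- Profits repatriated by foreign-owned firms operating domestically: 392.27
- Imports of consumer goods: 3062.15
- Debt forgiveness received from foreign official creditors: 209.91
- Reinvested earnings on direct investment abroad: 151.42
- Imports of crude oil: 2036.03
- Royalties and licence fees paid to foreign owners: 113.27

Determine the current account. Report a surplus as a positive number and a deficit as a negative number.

Goods: 4603.91 - 2036.03 - 424.12 - 3062.15 = -918.39
Services: 357.69 - 1048.36 - 243.33 + 991.34 - 113.27 = -55.93
Primary income: 151.42 - 279.93 - 392.27 = -520.78
Secondary income: 508.96
Current account = (-918.39) + (-55.93) + (-520.78) + 508.96 = -986.14
(Excluded from the current account — financial account: sale of domestic government bonds to non-residents 1034.71, new loans extended by domestic banks to foreign borrowers 465.47, acquisition of a foreign subsidiary by a resident firm (outward FDI) 476.92; capital account: debt forgiveness received from foreign official creditors 209.91.)

-986.14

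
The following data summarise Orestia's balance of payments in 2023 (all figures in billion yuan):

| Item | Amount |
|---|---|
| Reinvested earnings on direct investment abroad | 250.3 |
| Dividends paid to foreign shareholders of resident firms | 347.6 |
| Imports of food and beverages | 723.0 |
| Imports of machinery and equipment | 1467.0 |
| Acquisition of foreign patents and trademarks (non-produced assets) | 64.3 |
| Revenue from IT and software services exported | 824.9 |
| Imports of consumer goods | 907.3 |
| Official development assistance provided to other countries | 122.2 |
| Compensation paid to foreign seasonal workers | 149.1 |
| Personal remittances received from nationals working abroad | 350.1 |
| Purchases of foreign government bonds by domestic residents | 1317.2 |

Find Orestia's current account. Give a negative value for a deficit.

-2290.9

Goods: -1467.0 - 723.0 - 907.3 = -3097.3
Services: 824.9
Primary income: -149.1 + 250.3 - 347.6 = -246.4
Secondary income: 350.1 - 122.2 = 227.9
Current account = (-3097.3) + 824.9 + (-246.4) + 227.9 = -2290.9
(Excluded from the current account — capital account: acquisition of foreign patents and trademarks (non-produced assets) 64.3; financial account: purchases of foreign government bonds by domestic residents 1317.2.)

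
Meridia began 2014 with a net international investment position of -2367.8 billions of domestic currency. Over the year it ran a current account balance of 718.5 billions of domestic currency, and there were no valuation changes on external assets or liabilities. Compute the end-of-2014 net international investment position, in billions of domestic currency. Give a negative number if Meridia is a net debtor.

-1649.3

With no valuation effects, change in NIIP = current account = 718.5
End-of-year NIIP = -2367.8 + 718.5 = -1649.3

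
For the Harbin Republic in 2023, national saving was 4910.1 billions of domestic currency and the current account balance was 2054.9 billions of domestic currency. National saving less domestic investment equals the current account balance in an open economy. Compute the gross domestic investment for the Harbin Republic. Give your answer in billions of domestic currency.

2855.2

I = S - CA = 4910.1 - 2054.9 = 2855.2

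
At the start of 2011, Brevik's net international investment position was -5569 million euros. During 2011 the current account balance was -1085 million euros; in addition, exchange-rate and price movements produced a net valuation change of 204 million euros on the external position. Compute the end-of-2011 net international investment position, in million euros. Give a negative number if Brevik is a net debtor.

-6450

Change in NIIP = current account + net valuation change = -1085 + 204 = -881
End-of-year NIIP = -5569 + (-881) = -6450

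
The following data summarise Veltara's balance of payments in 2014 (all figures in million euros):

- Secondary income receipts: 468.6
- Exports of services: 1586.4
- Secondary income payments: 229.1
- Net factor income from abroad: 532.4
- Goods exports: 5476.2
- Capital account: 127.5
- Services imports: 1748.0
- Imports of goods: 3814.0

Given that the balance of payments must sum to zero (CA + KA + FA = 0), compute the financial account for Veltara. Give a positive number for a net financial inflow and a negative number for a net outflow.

-2400.0

Goods balance = 5476.2 - 3814.0 = 1662.2
Services balance = 1586.4 - 1748.0 = -161.6
Trade balance (goods + services) = 1662.2 + (-161.6) = 1500.6
Net primary income = 532.4
Net secondary income = 468.6 - 229.1 = 239.5
Current account = 1500.6 + 532.4 + 239.5 = 2272.5
Financial account = -(2272.5 + 127.5) = -2400.0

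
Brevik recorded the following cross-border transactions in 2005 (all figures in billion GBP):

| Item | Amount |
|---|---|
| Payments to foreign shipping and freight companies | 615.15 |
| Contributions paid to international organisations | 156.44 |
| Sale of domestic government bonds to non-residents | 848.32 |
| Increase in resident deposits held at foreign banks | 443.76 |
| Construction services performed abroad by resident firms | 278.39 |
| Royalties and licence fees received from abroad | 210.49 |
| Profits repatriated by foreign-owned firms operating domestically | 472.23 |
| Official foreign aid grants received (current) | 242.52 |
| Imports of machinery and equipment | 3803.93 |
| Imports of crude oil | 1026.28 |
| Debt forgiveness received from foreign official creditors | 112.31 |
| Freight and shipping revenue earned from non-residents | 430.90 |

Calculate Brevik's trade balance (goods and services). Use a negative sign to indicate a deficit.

Goods: -1026.28 - 3803.93 = -4830.21
Services: -615.15 + 430.90 + 210.49 + 278.39 = 304.63
Trade balance = -4830.21 + 304.63 = -4525.58
(Excluded from the trade balance — secondary income: contributions paid to international organisations 156.44, official foreign aid grants received (current) 242.52; financial account: sale of domestic government bonds to non-residents 848.32, increase in resident deposits held at foreign banks 443.76; primary income: profits repatriated by foreign-owned firms operating domestically 472.23; capital account: debt forgiveness received from foreign official creditors 112.31.)

-4525.58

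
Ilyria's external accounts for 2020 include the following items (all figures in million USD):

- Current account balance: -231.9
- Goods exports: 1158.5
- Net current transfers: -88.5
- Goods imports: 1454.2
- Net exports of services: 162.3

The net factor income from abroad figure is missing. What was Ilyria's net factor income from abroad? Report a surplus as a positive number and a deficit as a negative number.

-10.0

Current account = goods balance + services balance + net primary income + net secondary income
Sum of the known components = -221.9
Net factor income from abroad = CA - (known components) = -231.9 - (-221.9) = -10.0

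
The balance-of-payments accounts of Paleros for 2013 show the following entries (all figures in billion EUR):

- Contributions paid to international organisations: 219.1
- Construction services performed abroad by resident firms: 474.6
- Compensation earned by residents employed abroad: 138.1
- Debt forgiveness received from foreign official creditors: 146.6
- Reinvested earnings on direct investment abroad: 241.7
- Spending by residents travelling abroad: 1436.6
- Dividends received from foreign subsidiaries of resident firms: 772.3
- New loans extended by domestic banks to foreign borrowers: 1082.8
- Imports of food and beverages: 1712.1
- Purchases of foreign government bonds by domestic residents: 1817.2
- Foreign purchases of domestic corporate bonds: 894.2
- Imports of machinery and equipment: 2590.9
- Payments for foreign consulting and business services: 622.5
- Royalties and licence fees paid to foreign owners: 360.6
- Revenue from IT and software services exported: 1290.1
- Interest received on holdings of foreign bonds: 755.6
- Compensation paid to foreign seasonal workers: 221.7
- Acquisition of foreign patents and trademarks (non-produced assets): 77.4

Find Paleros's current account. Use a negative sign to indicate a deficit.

-3491.1

Goods: -1712.1 - 2590.9 = -4303.0
Services: -360.6 + 1290.1 - 622.5 + 474.6 - 1436.6 = -655.0
Primary income: 772.3 + 241.7 + 138.1 - 221.7 + 755.6 = 1686.0
Secondary income: -219.1
Current account = (-4303.0) + (-655.0) + 1686.0 + (-219.1) = -3491.1
(Excluded from the current account — capital account: debt forgiveness received from foreign official creditors 146.6, acquisition of foreign patents and trademarks (non-produced assets) 77.4; financial account: new loans extended by domestic banks to foreign borrowers 1082.8, purchases of foreign government bonds by domestic residents 1817.2, foreign purchases of domestic corporate bonds 894.2.)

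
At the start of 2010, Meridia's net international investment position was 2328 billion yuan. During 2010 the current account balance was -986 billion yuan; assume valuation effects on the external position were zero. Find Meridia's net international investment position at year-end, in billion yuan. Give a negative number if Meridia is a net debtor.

With no valuation effects, change in NIIP = current account = -986
End-of-year NIIP = 2328 + (-986) = 1342

1342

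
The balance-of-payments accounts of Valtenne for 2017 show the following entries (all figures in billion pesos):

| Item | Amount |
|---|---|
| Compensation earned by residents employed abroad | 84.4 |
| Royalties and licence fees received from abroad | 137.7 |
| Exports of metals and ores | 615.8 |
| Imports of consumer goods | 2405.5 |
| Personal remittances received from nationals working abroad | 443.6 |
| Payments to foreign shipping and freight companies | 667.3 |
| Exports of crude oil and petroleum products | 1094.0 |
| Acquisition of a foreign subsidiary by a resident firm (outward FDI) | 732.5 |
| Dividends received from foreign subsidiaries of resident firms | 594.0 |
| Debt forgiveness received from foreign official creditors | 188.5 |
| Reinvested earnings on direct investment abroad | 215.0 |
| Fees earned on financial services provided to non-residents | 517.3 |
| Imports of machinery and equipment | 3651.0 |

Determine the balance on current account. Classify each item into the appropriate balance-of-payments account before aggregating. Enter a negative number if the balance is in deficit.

Goods: -2405.5 + 1094.0 + 615.8 - 3651.0 = -4346.7
Services: 137.7 - 667.3 + 517.3 = -12.3
Primary income: 594.0 + 84.4 + 215.0 = 893.4
Secondary income: 443.6
Current account = (-4346.7) + (-12.3) + 893.4 + 443.6 = -3022.0
(Excluded from the current account — financial account: acquisition of a foreign subsidiary by a resident firm (outward FDI) 732.5; capital account: debt forgiveness received from foreign official creditors 188.5.)

-3022.0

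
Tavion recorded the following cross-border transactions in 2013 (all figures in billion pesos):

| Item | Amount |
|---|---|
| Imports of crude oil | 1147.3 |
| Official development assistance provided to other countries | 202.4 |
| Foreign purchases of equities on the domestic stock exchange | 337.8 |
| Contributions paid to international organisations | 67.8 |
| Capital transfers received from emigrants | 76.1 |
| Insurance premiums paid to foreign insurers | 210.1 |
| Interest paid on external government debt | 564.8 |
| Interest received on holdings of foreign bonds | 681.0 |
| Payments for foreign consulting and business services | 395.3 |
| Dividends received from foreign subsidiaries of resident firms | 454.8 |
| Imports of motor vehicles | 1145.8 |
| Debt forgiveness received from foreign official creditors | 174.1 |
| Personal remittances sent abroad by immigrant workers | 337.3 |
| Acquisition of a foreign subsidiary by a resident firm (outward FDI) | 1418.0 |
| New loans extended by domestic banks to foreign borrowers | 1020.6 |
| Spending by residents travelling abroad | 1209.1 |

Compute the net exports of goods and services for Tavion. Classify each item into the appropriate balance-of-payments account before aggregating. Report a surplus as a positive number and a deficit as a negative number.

Goods: -1145.8 - 1147.3 = -2293.1
Services: -210.1 - 395.3 - 1209.1 = -1814.5
Trade balance = -2293.1 + (-1814.5) = -4107.6
(Excluded from the trade balance — secondary income: official development assistance provided to other countries 202.4, contributions paid to international organisations 67.8, personal remittances sent abroad by immigrant workers 337.3; financial account: foreign purchases of equities on the domestic stock exchange 337.8, acquisition of a foreign subsidiary by a resident firm (outward FDI) 1418.0, new loans extended by domestic banks to foreign borrowers 1020.6; capital account: capital transfers received from emigrants 76.1, debt forgiveness received from foreign official creditors 174.1; primary income: interest paid on external government debt 564.8, interest received on holdings of foreign bonds 681.0, dividends received from foreign subsidiaries of resident firms 454.8.)

-4107.6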